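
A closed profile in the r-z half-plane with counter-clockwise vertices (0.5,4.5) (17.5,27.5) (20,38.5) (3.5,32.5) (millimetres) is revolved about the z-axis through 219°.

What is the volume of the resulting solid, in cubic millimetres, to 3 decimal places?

Volume = 9923.253 mm³

Profile (r,z), 4 vertices: (0.5,4.5) (17.5,27.5) (20,38.5) (3.5,32.5)
edge 0: (0.5,4.5)→(17.5,27.5)  cross = 0.5·27.5 − 17.5·4.5 = -65.0000; (r_i+r_j)·cross = 18·-65.0000 = -1170.0000
edge 1: (17.5,27.5)→(20,38.5)  cross = 17.5·38.5 − 20·27.5 = 123.7500; (r_i+r_j)·cross = 37.5·123.7500 = 4640.6250
edge 2: (20,38.5)→(3.5,32.5)  cross = 20·32.5 − 3.5·38.5 = 515.2500; (r_i+r_j)·cross = 23.5·515.2500 = 12108.3750
edge 3: (3.5,32.5)→(0.5,4.5)  cross = 3.5·4.5 − 0.5·32.5 = -0.5000; (r_i+r_j)·cross = 4·-0.5000 = -2.0000
Σcross = 573.5000 → A = |Σcross|/2 = 286.7500 mm²
Σ(r_i+r_j)·cross = 15577.0000 → first moment M = |Σ|/6 = 2596.1667
R_c = M/A = 2596.1667/286.7500 = 9.0538 mm
θ = 219° = 3.822271 rad
V = θ·R_c·A = 3.822271·9.0538·286.7500 = 9923.253 mm³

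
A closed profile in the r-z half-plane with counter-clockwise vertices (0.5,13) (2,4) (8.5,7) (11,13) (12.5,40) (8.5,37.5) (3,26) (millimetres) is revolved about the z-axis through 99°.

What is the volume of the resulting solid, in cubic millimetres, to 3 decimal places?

Volume = 3152.510 mm³

Profile (r,z), 7 vertices: (0.5,13) (2,4) (8.5,7) (11,13) (12.5,40) (8.5,37.5) (3,26)
edge 0: (0.5,13)→(2,4)  cross = 0.5·4 − 2·13 = -24.0000; (r_i+r_j)·cross = 2.5·-24.0000 = -60.0000
edge 1: (2,4)→(8.5,7)  cross = 2·7 − 8.5·4 = -20.0000; (r_i+r_j)·cross = 10.5·-20.0000 = -210.0000
edge 2: (8.5,7)→(11,13)  cross = 8.5·13 − 11·7 = 33.5000; (r_i+r_j)·cross = 19.5·33.5000 = 653.2500
edge 3: (11,13)→(12.5,40)  cross = 11·40 − 12.5·13 = 277.5000; (r_i+r_j)·cross = 23.5·277.5000 = 6521.2500
edge 4: (12.5,40)→(8.5,37.5)  cross = 12.5·37.5 − 8.5·40 = 128.7500; (r_i+r_j)·cross = 21·128.7500 = 2703.7500
edge 5: (8.5,37.5)→(3,26)  cross = 8.5·26 − 3·37.5 = 108.5000; (r_i+r_j)·cross = 11.5·108.5000 = 1247.7500
edge 6: (3,26)→(0.5,13)  cross = 3·13 − 0.5·26 = 26.0000; (r_i+r_j)·cross = 3.5·26.0000 = 91.0000
Σcross = 530.2500 → A = |Σcross|/2 = 265.1250 mm²
Σ(r_i+r_j)·cross = 10947.0000 → first moment M = |Σ|/6 = 1824.5000
R_c = M/A = 1824.5000/265.1250 = 6.8817 mm
θ = 99° = 1.727876 rad
V = θ·R_c·A = 1.727876·6.8817·265.1250 = 3152.510 mm³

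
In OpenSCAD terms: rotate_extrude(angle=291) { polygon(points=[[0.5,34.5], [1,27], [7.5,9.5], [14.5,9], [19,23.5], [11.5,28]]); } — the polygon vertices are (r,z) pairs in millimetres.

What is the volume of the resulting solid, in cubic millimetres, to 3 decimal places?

Profile (r,z), 6 vertices: (0.5,34.5) (1,27) (7.5,9.5) (14.5,9) (19,23.5) (11.5,28)
edge 0: (0.5,34.5)→(1,27)  cross = 0.5·27 − 1·34.5 = -21.0000; (r_i+r_j)·cross = 1.5·-21.0000 = -31.5000
edge 1: (1,27)→(7.5,9.5)  cross = 1·9.5 − 7.5·27 = -193.0000; (r_i+r_j)·cross = 8.5·-193.0000 = -1640.5000
edge 2: (7.5,9.5)→(14.5,9)  cross = 7.5·9 − 14.5·9.5 = -70.2500; (r_i+r_j)·cross = 22·-70.2500 = -1545.5000
edge 3: (14.5,9)→(19,23.5)  cross = 14.5·23.5 − 19·9 = 169.7500; (r_i+r_j)·cross = 33.5·169.7500 = 5686.6250
edge 4: (19,23.5)→(11.5,28)  cross = 19·28 − 11.5·23.5 = 261.7500; (r_i+r_j)·cross = 30.5·261.7500 = 7983.3750
edge 5: (11.5,28)→(0.5,34.5)  cross = 11.5·34.5 − 0.5·28 = 382.7500; (r_i+r_j)·cross = 12·382.7500 = 4593.0000
Σcross = 530.0000 → A = |Σcross|/2 = 265.0000 mm²
Σ(r_i+r_j)·cross = 15045.5000 → first moment M = |Σ|/6 = 2507.5833
R_c = M/A = 2507.5833/265.0000 = 9.4626 mm
θ = 291° = 5.078908 rad
V = θ·R_c·A = 5.078908·9.4626·265.0000 = 12735.785 mm³

Volume = 12735.785 mm³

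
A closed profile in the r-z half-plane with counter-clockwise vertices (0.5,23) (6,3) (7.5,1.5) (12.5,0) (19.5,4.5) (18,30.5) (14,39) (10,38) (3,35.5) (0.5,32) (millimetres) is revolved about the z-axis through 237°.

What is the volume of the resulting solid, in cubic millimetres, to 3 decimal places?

Profile (r,z), 10 vertices: (0.5,23) (6,3) (7.5,1.5) (12.5,0) (19.5,4.5) (18,30.5) (14,39) (10,38) (3,35.5) (0.5,32)
edge 0: (0.5,23)→(6,3)  cross = 0.5·3 − 6·23 = -136.5000; (r_i+r_j)·cross = 6.5·-136.5000 = -887.2500
edge 1: (6,3)→(7.5,1.5)  cross = 6·1.5 − 7.5·3 = -13.5000; (r_i+r_j)·cross = 13.5·-13.5000 = -182.2500
edge 2: (7.5,1.5)→(12.5,0)  cross = 7.5·0 − 12.5·1.5 = -18.7500; (r_i+r_j)·cross = 20·-18.7500 = -375.0000
edge 3: (12.5,0)→(19.5,4.5)  cross = 12.5·4.5 − 19.5·0 = 56.2500; (r_i+r_j)·cross = 32·56.2500 = 1800.0000
edge 4: (19.5,4.5)→(18,30.5)  cross = 19.5·30.5 − 18·4.5 = 513.7500; (r_i+r_j)·cross = 37.5·513.7500 = 19265.6250
edge 5: (18,30.5)→(14,39)  cross = 18·39 − 14·30.5 = 275.0000; (r_i+r_j)·cross = 32·275.0000 = 8800.0000
edge 6: (14,39)→(10,38)  cross = 14·38 − 10·39 = 142.0000; (r_i+r_j)·cross = 24·142.0000 = 3408.0000
edge 7: (10,38)→(3,35.5)  cross = 10·35.5 − 3·38 = 241.0000; (r_i+r_j)·cross = 13·241.0000 = 3133.0000
edge 8: (3,35.5)→(0.5,32)  cross = 3·32 − 0.5·35.5 = 78.2500; (r_i+r_j)·cross = 3.5·78.2500 = 273.8750
edge 9: (0.5,32)→(0.5,23)  cross = 0.5·23 − 0.5·32 = -4.5000; (r_i+r_j)·cross = 1·-4.5000 = -4.5000
Σcross = 1133.0000 → A = |Σcross|/2 = 566.5000 mm²
Σ(r_i+r_j)·cross = 35231.5000 → first moment M = |Σ|/6 = 5871.9167
R_c = M/A = 5871.9167/566.5000 = 10.3653 mm
θ = 237° = 4.136430 rad
V = θ·R_c·A = 4.136430·10.3653·566.5000 = 24288.774 mm³

Volume = 24288.774 mm³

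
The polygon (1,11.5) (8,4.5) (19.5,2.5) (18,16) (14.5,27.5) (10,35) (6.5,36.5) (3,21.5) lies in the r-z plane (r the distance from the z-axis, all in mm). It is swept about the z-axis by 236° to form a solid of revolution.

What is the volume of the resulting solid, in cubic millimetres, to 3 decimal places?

Volume = 16622.647 mm³

Profile (r,z), 8 vertices: (1,11.5) (8,4.5) (19.5,2.5) (18,16) (14.5,27.5) (10,35) (6.5,36.5) (3,21.5)
edge 0: (1,11.5)→(8,4.5)  cross = 1·4.5 − 8·11.5 = -87.5000; (r_i+r_j)·cross = 9·-87.5000 = -787.5000
edge 1: (8,4.5)→(19.5,2.5)  cross = 8·2.5 − 19.5·4.5 = -67.7500; (r_i+r_j)·cross = 27.5·-67.7500 = -1863.1250
edge 2: (19.5,2.5)→(18,16)  cross = 19.5·16 − 18·2.5 = 267.0000; (r_i+r_j)·cross = 37.5·267.0000 = 10012.5000
edge 3: (18,16)→(14.5,27.5)  cross = 18·27.5 − 14.5·16 = 263.0000; (r_i+r_j)·cross = 32.5·263.0000 = 8547.5000
edge 4: (14.5,27.5)→(10,35)  cross = 14.5·35 − 10·27.5 = 232.5000; (r_i+r_j)·cross = 24.5·232.5000 = 5696.2500
edge 5: (10,35)→(6.5,36.5)  cross = 10·36.5 − 6.5·35 = 137.5000; (r_i+r_j)·cross = 16.5·137.5000 = 2268.7500
edge 6: (6.5,36.5)→(3,21.5)  cross = 6.5·21.5 − 3·36.5 = 30.2500; (r_i+r_j)·cross = 9.5·30.2500 = 287.3750
edge 7: (3,21.5)→(1,11.5)  cross = 3·11.5 − 1·21.5 = 13.0000; (r_i+r_j)·cross = 4·13.0000 = 52.0000
Σcross = 788.0000 → A = |Σcross|/2 = 394.0000 mm²
Σ(r_i+r_j)·cross = 24213.7500 → first moment M = |Σ|/6 = 4035.6250
R_c = M/A = 4035.6250/394.0000 = 10.2427 mm
θ = 236° = 4.118977 rad
V = θ·R_c·A = 4.118977·10.2427·394.0000 = 16622.647 mm³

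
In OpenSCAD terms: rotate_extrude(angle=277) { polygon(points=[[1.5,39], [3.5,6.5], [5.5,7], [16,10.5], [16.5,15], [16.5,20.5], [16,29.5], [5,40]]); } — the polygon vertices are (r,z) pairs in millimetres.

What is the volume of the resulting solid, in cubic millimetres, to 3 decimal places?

Volume = 15826.845 mm³

Profile (r,z), 8 vertices: (1.5,39) (3.5,6.5) (5.5,7) (16,10.5) (16.5,15) (16.5,20.5) (16,29.5) (5,40)
edge 0: (1.5,39)→(3.5,6.5)  cross = 1.5·6.5 − 3.5·39 = -126.7500; (r_i+r_j)·cross = 5·-126.7500 = -633.7500
edge 1: (3.5,6.5)→(5.5,7)  cross = 3.5·7 − 5.5·6.5 = -11.2500; (r_i+r_j)·cross = 9·-11.2500 = -101.2500
edge 2: (5.5,7)→(16,10.5)  cross = 5.5·10.5 − 16·7 = -54.2500; (r_i+r_j)·cross = 21.5·-54.2500 = -1166.3750
edge 3: (16,10.5)→(16.5,15)  cross = 16·15 − 16.5·10.5 = 66.7500; (r_i+r_j)·cross = 32.5·66.7500 = 2169.3750
edge 4: (16.5,15)→(16.5,20.5)  cross = 16.5·20.5 − 16.5·15 = 90.7500; (r_i+r_j)·cross = 33·90.7500 = 2994.7500
edge 5: (16.5,20.5)→(16,29.5)  cross = 16.5·29.5 − 16·20.5 = 158.7500; (r_i+r_j)·cross = 32.5·158.7500 = 5159.3750
edge 6: (16,29.5)→(5,40)  cross = 16·40 − 5·29.5 = 492.5000; (r_i+r_j)·cross = 21·492.5000 = 10342.5000
edge 7: (5,40)→(1.5,39)  cross = 5·39 − 1.5·40 = 135.0000; (r_i+r_j)·cross = 6.5·135.0000 = 877.5000
Σcross = 751.5000 → A = |Σcross|/2 = 375.7500 mm²
Σ(r_i+r_j)·cross = 19642.1250 → first moment M = |Σ|/6 = 3273.6875
R_c = M/A = 3273.6875/375.7500 = 8.7124 mm
θ = 277° = 4.834562 rad
V = θ·R_c·A = 4.834562·8.7124·375.7500 = 15826.845 mm³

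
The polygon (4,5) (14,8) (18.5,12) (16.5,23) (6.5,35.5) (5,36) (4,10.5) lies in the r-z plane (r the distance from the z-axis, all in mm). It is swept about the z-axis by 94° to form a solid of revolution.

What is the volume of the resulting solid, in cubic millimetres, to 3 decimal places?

Volume = 4815.872 mm³

Profile (r,z), 7 vertices: (4,5) (14,8) (18.5,12) (16.5,23) (6.5,35.5) (5,36) (4,10.5)
edge 0: (4,5)→(14,8)  cross = 4·8 − 14·5 = -38.0000; (r_i+r_j)·cross = 18·-38.0000 = -684.0000
edge 1: (14,8)→(18.5,12)  cross = 14·12 − 18.5·8 = 20.0000; (r_i+r_j)·cross = 32.5·20.0000 = 650.0000
edge 2: (18.5,12)→(16.5,23)  cross = 18.5·23 − 16.5·12 = 227.5000; (r_i+r_j)·cross = 35·227.5000 = 7962.5000
edge 3: (16.5,23)→(6.5,35.5)  cross = 16.5·35.5 − 6.5·23 = 436.2500; (r_i+r_j)·cross = 23·436.2500 = 10033.7500
edge 4: (6.5,35.5)→(5,36)  cross = 6.5·36 − 5·35.5 = 56.5000; (r_i+r_j)·cross = 11.5·56.5000 = 649.7500
edge 5: (5,36)→(4,10.5)  cross = 5·10.5 − 4·36 = -91.5000; (r_i+r_j)·cross = 9·-91.5000 = -823.5000
edge 6: (4,10.5)→(4,5)  cross = 4·5 − 4·10.5 = -22.0000; (r_i+r_j)·cross = 8·-22.0000 = -176.0000
Σcross = 588.7500 → A = |Σcross|/2 = 294.3750 mm²
Σ(r_i+r_j)·cross = 17612.5000 → first moment M = |Σ|/6 = 2935.4167
R_c = M/A = 2935.4167/294.3750 = 9.9717 mm
θ = 94° = 1.640609 rad
V = θ·R_c·A = 1.640609·9.9717·294.3750 = 4815.872 mm³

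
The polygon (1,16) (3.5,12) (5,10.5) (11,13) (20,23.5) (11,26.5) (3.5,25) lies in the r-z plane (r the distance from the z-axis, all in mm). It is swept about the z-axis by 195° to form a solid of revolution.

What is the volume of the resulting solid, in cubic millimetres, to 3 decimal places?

Profile (r,z), 7 vertices: (1,16) (3.5,12) (5,10.5) (11,13) (20,23.5) (11,26.5) (3.5,25)
edge 0: (1,16)→(3.5,12)  cross = 1·12 − 3.5·16 = -44.0000; (r_i+r_j)·cross = 4.5·-44.0000 = -198.0000
edge 1: (3.5,12)→(5,10.5)  cross = 3.5·10.5 − 5·12 = -23.2500; (r_i+r_j)·cross = 8.5·-23.2500 = -197.6250
edge 2: (5,10.5)→(11,13)  cross = 5·13 − 11·10.5 = -50.5000; (r_i+r_j)·cross = 16·-50.5000 = -808.0000
edge 3: (11,13)→(20,23.5)  cross = 11·23.5 − 20·13 = -1.5000; (r_i+r_j)·cross = 31·-1.5000 = -46.5000
edge 4: (20,23.5)→(11,26.5)  cross = 20·26.5 − 11·23.5 = 271.5000; (r_i+r_j)·cross = 31·271.5000 = 8416.5000
edge 5: (11,26.5)→(3.5,25)  cross = 11·25 − 3.5·26.5 = 182.2500; (r_i+r_j)·cross = 14.5·182.2500 = 2642.6250
edge 6: (3.5,25)→(1,16)  cross = 3.5·16 − 1·25 = 31.0000; (r_i+r_j)·cross = 4.5·31.0000 = 139.5000
Σcross = 365.5000 → A = |Σcross|/2 = 182.7500 mm²
Σ(r_i+r_j)·cross = 9948.5000 → first moment M = |Σ|/6 = 1658.0833
R_c = M/A = 1658.0833/182.7500 = 9.0730 mm
θ = 195° = 3.403392 rad
V = θ·R_c·A = 3.403392·9.0730·182.7500 = 5643.108 mm³

Volume = 5643.108 mm³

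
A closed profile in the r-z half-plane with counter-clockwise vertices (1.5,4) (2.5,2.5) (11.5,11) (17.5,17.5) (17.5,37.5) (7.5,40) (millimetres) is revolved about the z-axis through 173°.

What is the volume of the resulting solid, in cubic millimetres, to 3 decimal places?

Volume = 11403.341 mm³

Profile (r,z), 6 vertices: (1.5,4) (2.5,2.5) (11.5,11) (17.5,17.5) (17.5,37.5) (7.5,40)
edge 0: (1.5,4)→(2.5,2.5)  cross = 1.5·2.5 − 2.5·4 = -6.2500; (r_i+r_j)·cross = 4·-6.2500 = -25.0000
edge 1: (2.5,2.5)→(11.5,11)  cross = 2.5·11 − 11.5·2.5 = -1.2500; (r_i+r_j)·cross = 14·-1.2500 = -17.5000
edge 2: (11.5,11)→(17.5,17.5)  cross = 11.5·17.5 − 17.5·11 = 8.7500; (r_i+r_j)·cross = 29·8.7500 = 253.7500
edge 3: (17.5,17.5)→(17.5,37.5)  cross = 17.5·37.5 − 17.5·17.5 = 350.0000; (r_i+r_j)·cross = 35·350.0000 = 12250.0000
edge 4: (17.5,37.5)→(7.5,40)  cross = 17.5·40 − 7.5·37.5 = 418.7500; (r_i+r_j)·cross = 25·418.7500 = 10468.7500
edge 5: (7.5,40)→(1.5,4)  cross = 7.5·4 − 1.5·40 = -30.0000; (r_i+r_j)·cross = 9·-30.0000 = -270.0000
Σcross = 740.0000 → A = |Σcross|/2 = 370.0000 mm²
Σ(r_i+r_j)·cross = 22660.0000 → first moment M = |Σ|/6 = 3776.6667
R_c = M/A = 3776.6667/370.0000 = 10.2072 mm
θ = 173° = 3.019420 rad
V = θ·R_c·A = 3.019420·10.2072·370.0000 = 11403.341 mm³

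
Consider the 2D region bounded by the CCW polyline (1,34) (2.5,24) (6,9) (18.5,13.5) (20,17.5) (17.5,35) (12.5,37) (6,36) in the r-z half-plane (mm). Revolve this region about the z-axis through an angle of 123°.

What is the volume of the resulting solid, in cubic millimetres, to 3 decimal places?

Profile (r,z), 8 vertices: (1,34) (2.5,24) (6,9) (18.5,13.5) (20,17.5) (17.5,35) (12.5,37) (6,36)
edge 0: (1,34)→(2.5,24)  cross = 1·24 − 2.5·34 = -61.0000; (r_i+r_j)·cross = 3.5·-61.0000 = -213.5000
edge 1: (2.5,24)→(6,9)  cross = 2.5·9 − 6·24 = -121.5000; (r_i+r_j)·cross = 8.5·-121.5000 = -1032.7500
edge 2: (6,9)→(18.5,13.5)  cross = 6·13.5 − 18.5·9 = -85.5000; (r_i+r_j)·cross = 24.5·-85.5000 = -2094.7500
edge 3: (18.5,13.5)→(20,17.5)  cross = 18.5·17.5 − 20·13.5 = 53.7500; (r_i+r_j)·cross = 38.5·53.7500 = 2069.3750
edge 4: (20,17.5)→(17.5,35)  cross = 20·35 − 17.5·17.5 = 393.7500; (r_i+r_j)·cross = 37.5·393.7500 = 14765.6250
edge 5: (17.5,35)→(12.5,37)  cross = 17.5·37 − 12.5·35 = 210.0000; (r_i+r_j)·cross = 30·210.0000 = 6300.0000
edge 6: (12.5,37)→(6,36)  cross = 12.5·36 − 6·37 = 228.0000; (r_i+r_j)·cross = 18.5·228.0000 = 4218.0000
edge 7: (6,36)→(1,34)  cross = 6·34 − 1·36 = 168.0000; (r_i+r_j)·cross = 7·168.0000 = 1176.0000
Σcross = 785.5000 → A = |Σcross|/2 = 392.7500 mm²
Σ(r_i+r_j)·cross = 25188.0000 → first moment M = |Σ|/6 = 4198.0000
R_c = M/A = 4198.0000/392.7500 = 10.6887 mm
θ = 123° = 2.146755 rad
V = θ·R_c·A = 2.146755·10.6887·392.7500 = 9012.077 mm³

Volume = 9012.077 mm³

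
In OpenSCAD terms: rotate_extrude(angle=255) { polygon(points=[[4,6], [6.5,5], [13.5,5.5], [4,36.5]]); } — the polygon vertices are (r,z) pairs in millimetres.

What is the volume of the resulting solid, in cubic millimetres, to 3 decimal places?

Volume = 4767.787 mm³

Profile (r,z), 4 vertices: (4,6) (6.5,5) (13.5,5.5) (4,36.5)
edge 0: (4,6)→(6.5,5)  cross = 4·5 − 6.5·6 = -19.0000; (r_i+r_j)·cross = 10.5·-19.0000 = -199.5000
edge 1: (6.5,5)→(13.5,5.5)  cross = 6.5·5.5 − 13.5·5 = -31.7500; (r_i+r_j)·cross = 20·-31.7500 = -635.0000
edge 2: (13.5,5.5)→(4,36.5)  cross = 13.5·36.5 − 4·5.5 = 470.7500; (r_i+r_j)·cross = 17.5·470.7500 = 8238.1250
edge 3: (4,36.5)→(4,6)  cross = 4·6 − 4·36.5 = -122.0000; (r_i+r_j)·cross = 8·-122.0000 = -976.0000
Σcross = 298.0000 → A = |Σcross|/2 = 149.0000 mm²
Σ(r_i+r_j)·cross = 6427.6250 → first moment M = |Σ|/6 = 1071.2708
R_c = M/A = 1071.2708/149.0000 = 7.1897 mm
θ = 255° = 4.450590 rad
V = θ·R_c·A = 4.450590·7.1897·149.0000 = 4767.787 mm³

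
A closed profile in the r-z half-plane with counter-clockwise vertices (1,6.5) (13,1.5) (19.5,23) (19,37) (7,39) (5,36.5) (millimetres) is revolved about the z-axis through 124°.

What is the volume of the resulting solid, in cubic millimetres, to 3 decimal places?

Volume = 11467.463 mm³

Profile (r,z), 6 vertices: (1,6.5) (13,1.5) (19.5,23) (19,37) (7,39) (5,36.5)
edge 0: (1,6.5)→(13,1.5)  cross = 1·1.5 − 13·6.5 = -83.0000; (r_i+r_j)·cross = 14·-83.0000 = -1162.0000
edge 1: (13,1.5)→(19.5,23)  cross = 13·23 − 19.5·1.5 = 269.7500; (r_i+r_j)·cross = 32.5·269.7500 = 8766.8750
edge 2: (19.5,23)→(19,37)  cross = 19.5·37 − 19·23 = 284.5000; (r_i+r_j)·cross = 38.5·284.5000 = 10953.2500
edge 3: (19,37)→(7,39)  cross = 19·39 − 7·37 = 482.0000; (r_i+r_j)·cross = 26·482.0000 = 12532.0000
edge 4: (7,39)→(5,36.5)  cross = 7·36.5 − 5·39 = 60.5000; (r_i+r_j)·cross = 12·60.5000 = 726.0000
edge 5: (5,36.5)→(1,6.5)  cross = 5·6.5 − 1·36.5 = -4.0000; (r_i+r_j)·cross = 6·-4.0000 = -24.0000
Σcross = 1009.7500 → A = |Σcross|/2 = 504.8750 mm²
Σ(r_i+r_j)·cross = 31792.1250 → first moment M = |Σ|/6 = 5298.6875
R_c = M/A = 5298.6875/504.8750 = 10.4950 mm
θ = 124° = 2.164208 rad
V = θ·R_c·A = 2.164208·10.4950·504.8750 = 11467.463 mm³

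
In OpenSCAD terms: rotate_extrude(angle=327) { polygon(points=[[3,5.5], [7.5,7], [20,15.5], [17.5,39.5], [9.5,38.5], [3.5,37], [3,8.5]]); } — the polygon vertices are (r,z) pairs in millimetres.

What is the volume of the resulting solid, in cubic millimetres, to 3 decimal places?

Profile (r,z), 7 vertices: (3,5.5) (7.5,7) (20,15.5) (17.5,39.5) (9.5,38.5) (3.5,37) (3,8.5)
edge 0: (3,5.5)→(7.5,7)  cross = 3·7 − 7.5·5.5 = -20.2500; (r_i+r_j)·cross = 10.5·-20.2500 = -212.6250
edge 1: (7.5,7)→(20,15.5)  cross = 7.5·15.5 − 20·7 = -23.7500; (r_i+r_j)·cross = 27.5·-23.7500 = -653.1250
edge 2: (20,15.5)→(17.5,39.5)  cross = 20·39.5 − 17.5·15.5 = 518.7500; (r_i+r_j)·cross = 37.5·518.7500 = 19453.1250
edge 3: (17.5,39.5)→(9.5,38.5)  cross = 17.5·38.5 − 9.5·39.5 = 298.5000; (r_i+r_j)·cross = 27·298.5000 = 8059.5000
edge 4: (9.5,38.5)→(3.5,37)  cross = 9.5·37 − 3.5·38.5 = 216.7500; (r_i+r_j)·cross = 13·216.7500 = 2817.7500
edge 5: (3.5,37)→(3,8.5)  cross = 3.5·8.5 − 3·37 = -81.2500; (r_i+r_j)·cross = 6.5·-81.2500 = -528.1250
edge 6: (3,8.5)→(3,5.5)  cross = 3·5.5 − 3·8.5 = -9.0000; (r_i+r_j)·cross = 6·-9.0000 = -54.0000
Σcross = 899.7500 → A = |Σcross|/2 = 449.8750 mm²
Σ(r_i+r_j)·cross = 28882.5000 → first moment M = |Σ|/6 = 4813.7500
R_c = M/A = 4813.7500/449.8750 = 10.7002 mm
θ = 327° = 5.707227 rad
V = θ·R_c·A = 5.707227·10.7002·449.8750 = 27473.162 mm³

Volume = 27473.162 mm³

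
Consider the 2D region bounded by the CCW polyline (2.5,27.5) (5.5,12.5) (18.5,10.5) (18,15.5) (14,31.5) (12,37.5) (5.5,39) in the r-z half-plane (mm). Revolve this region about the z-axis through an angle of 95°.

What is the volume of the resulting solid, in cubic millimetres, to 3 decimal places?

Volume = 5105.866 mm³

Profile (r,z), 7 vertices: (2.5,27.5) (5.5,12.5) (18.5,10.5) (18,15.5) (14,31.5) (12,37.5) (5.5,39)
edge 0: (2.5,27.5)→(5.5,12.5)  cross = 2.5·12.5 − 5.5·27.5 = -120.0000; (r_i+r_j)·cross = 8·-120.0000 = -960.0000
edge 1: (5.5,12.5)→(18.5,10.5)  cross = 5.5·10.5 − 18.5·12.5 = -173.5000; (r_i+r_j)·cross = 24·-173.5000 = -4164.0000
edge 2: (18.5,10.5)→(18,15.5)  cross = 18.5·15.5 − 18·10.5 = 97.7500; (r_i+r_j)·cross = 36.5·97.7500 = 3567.8750
edge 3: (18,15.5)→(14,31.5)  cross = 18·31.5 − 14·15.5 = 350.0000; (r_i+r_j)·cross = 32·350.0000 = 11200.0000
edge 4: (14,31.5)→(12,37.5)  cross = 14·37.5 − 12·31.5 = 147.0000; (r_i+r_j)·cross = 26·147.0000 = 3822.0000
edge 5: (12,37.5)→(5.5,39)  cross = 12·39 − 5.5·37.5 = 261.7500; (r_i+r_j)·cross = 17.5·261.7500 = 4580.6250
edge 6: (5.5,39)→(2.5,27.5)  cross = 5.5·27.5 − 2.5·39 = 53.7500; (r_i+r_j)·cross = 8·53.7500 = 430.0000
Σcross = 616.7500 → A = |Σcross|/2 = 308.3750 mm²
Σ(r_i+r_j)·cross = 18476.5000 → first moment M = |Σ|/6 = 3079.4167
R_c = M/A = 3079.4167/308.3750 = 9.9859 mm
θ = 95° = 1.658063 rad
V = θ·R_c·A = 1.658063·9.9859·308.3750 = 5105.866 mm³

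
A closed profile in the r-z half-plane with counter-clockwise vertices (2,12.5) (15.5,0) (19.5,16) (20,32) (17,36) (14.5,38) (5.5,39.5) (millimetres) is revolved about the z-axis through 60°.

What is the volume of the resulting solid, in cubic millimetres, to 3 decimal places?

Volume = 6093.555 mm³

Profile (r,z), 7 vertices: (2,12.5) (15.5,0) (19.5,16) (20,32) (17,36) (14.5,38) (5.5,39.5)
edge 0: (2,12.5)→(15.5,0)  cross = 2·0 − 15.5·12.5 = -193.7500; (r_i+r_j)·cross = 17.5·-193.7500 = -3390.6250
edge 1: (15.5,0)→(19.5,16)  cross = 15.5·16 − 19.5·0 = 248.0000; (r_i+r_j)·cross = 35·248.0000 = 8680.0000
edge 2: (19.5,16)→(20,32)  cross = 19.5·32 − 20·16 = 304.0000; (r_i+r_j)·cross = 39.5·304.0000 = 12008.0000
edge 3: (20,32)→(17,36)  cross = 20·36 − 17·32 = 176.0000; (r_i+r_j)·cross = 37·176.0000 = 6512.0000
edge 4: (17,36)→(14.5,38)  cross = 17·38 − 14.5·36 = 124.0000; (r_i+r_j)·cross = 31.5·124.0000 = 3906.0000
edge 5: (14.5,38)→(5.5,39.5)  cross = 14.5·39.5 − 5.5·38 = 363.7500; (r_i+r_j)·cross = 20·363.7500 = 7275.0000
edge 6: (5.5,39.5)→(2,12.5)  cross = 5.5·12.5 − 2·39.5 = -10.2500; (r_i+r_j)·cross = 7.5·-10.2500 = -76.8750
Σcross = 1011.7500 → A = |Σcross|/2 = 505.8750 mm²
Σ(r_i+r_j)·cross = 34913.5000 → first moment M = |Σ|/6 = 5818.9167
R_c = M/A = 5818.9167/505.8750 = 11.5027 mm
θ = 60° = 1.047198 rad
V = θ·R_c·A = 1.047198·11.5027·505.8750 = 6093.555 mm³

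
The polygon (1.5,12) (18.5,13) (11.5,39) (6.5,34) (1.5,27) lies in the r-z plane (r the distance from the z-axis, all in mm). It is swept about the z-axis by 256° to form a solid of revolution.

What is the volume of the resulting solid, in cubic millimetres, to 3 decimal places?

Profile (r,z), 5 vertices: (1.5,12) (18.5,13) (11.5,39) (6.5,34) (1.5,27)
edge 0: (1.5,12)→(18.5,13)  cross = 1.5·13 − 18.5·12 = -202.5000; (r_i+r_j)·cross = 20·-202.5000 = -4050.0000
edge 1: (18.5,13)→(11.5,39)  cross = 18.5·39 − 11.5·13 = 572.0000; (r_i+r_j)·cross = 30·572.0000 = 17160.0000
edge 2: (11.5,39)→(6.5,34)  cross = 11.5·34 − 6.5·39 = 137.5000; (r_i+r_j)·cross = 18·137.5000 = 2475.0000
edge 3: (6.5,34)→(1.5,27)  cross = 6.5·27 − 1.5·34 = 124.5000; (r_i+r_j)·cross = 8·124.5000 = 996.0000
edge 4: (1.5,27)→(1.5,12)  cross = 1.5·12 − 1.5·27 = -22.5000; (r_i+r_j)·cross = 3·-22.5000 = -67.5000
Σcross = 609.0000 → A = |Σcross|/2 = 304.5000 mm²
Σ(r_i+r_j)·cross = 16513.5000 → first moment M = |Σ|/6 = 2752.2500
R_c = M/A = 2752.2500/304.5000 = 9.0386 mm
θ = 256° = 4.468043 rad
V = θ·R_c·A = 4.468043·9.0386·304.5000 = 12297.171 mm³

Volume = 12297.171 mm³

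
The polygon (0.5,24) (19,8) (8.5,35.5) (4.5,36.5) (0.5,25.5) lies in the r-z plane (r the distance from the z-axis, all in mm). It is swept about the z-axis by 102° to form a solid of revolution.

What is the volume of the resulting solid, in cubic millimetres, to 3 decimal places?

Profile (r,z), 5 vertices: (0.5,24) (19,8) (8.5,35.5) (4.5,36.5) (0.5,25.5)
edge 0: (0.5,24)→(19,8)  cross = 0.5·8 − 19·24 = -452.0000; (r_i+r_j)·cross = 19.5·-452.0000 = -8814.0000
edge 1: (19,8)→(8.5,35.5)  cross = 19·35.5 − 8.5·8 = 606.5000; (r_i+r_j)·cross = 27.5·606.5000 = 16678.7500
edge 2: (8.5,35.5)→(4.5,36.5)  cross = 8.5·36.5 − 4.5·35.5 = 150.5000; (r_i+r_j)·cross = 13·150.5000 = 1956.5000
edge 3: (4.5,36.5)→(0.5,25.5)  cross = 4.5·25.5 − 0.5·36.5 = 96.5000; (r_i+r_j)·cross = 5·96.5000 = 482.5000
edge 4: (0.5,25.5)→(0.5,24)  cross = 0.5·24 − 0.5·25.5 = -0.7500; (r_i+r_j)·cross = 1·-0.7500 = -0.7500
Σcross = 400.7500 → A = |Σcross|/2 = 200.3750 mm²
Σ(r_i+r_j)·cross = 10303.0000 → first moment M = |Σ|/6 = 1717.1667
R_c = M/A = 1717.1667/200.3750 = 8.5698 mm
θ = 102° = 1.780236 rad
V = θ·R_c·A = 1.780236·8.5698·200.3750 = 3056.962 mm³

Volume = 3056.962 mm³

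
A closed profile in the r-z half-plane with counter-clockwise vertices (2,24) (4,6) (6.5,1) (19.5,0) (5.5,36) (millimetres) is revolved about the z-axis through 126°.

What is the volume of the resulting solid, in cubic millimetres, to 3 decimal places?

Profile (r,z), 5 vertices: (2,24) (4,6) (6.5,1) (19.5,0) (5.5,36)
edge 0: (2,24)→(4,6)  cross = 2·6 − 4·24 = -84.0000; (r_i+r_j)·cross = 6·-84.0000 = -504.0000
edge 1: (4,6)→(6.5,1)  cross = 4·1 − 6.5·6 = -35.0000; (r_i+r_j)·cross = 10.5·-35.0000 = -367.5000
edge 2: (6.5,1)→(19.5,0)  cross = 6.5·0 − 19.5·1 = -19.5000; (r_i+r_j)·cross = 26·-19.5000 = -507.0000
edge 3: (19.5,0)→(5.5,36)  cross = 19.5·36 − 5.5·0 = 702.0000; (r_i+r_j)·cross = 25·702.0000 = 17550.0000
edge 4: (5.5,36)→(2,24)  cross = 5.5·24 − 2·36 = 60.0000; (r_i+r_j)·cross = 7.5·60.0000 = 450.0000
Σcross = 623.5000 → A = |Σcross|/2 = 311.7500 mm²
Σ(r_i+r_j)·cross = 16621.5000 → first moment M = |Σ|/6 = 2770.2500
R_c = M/A = 2770.2500/311.7500 = 8.8861 mm
θ = 126° = 2.199115 rad
V = θ·R_c·A = 2.199115·8.8861·311.7500 = 6092.098 mm³

Volume = 6092.098 mm³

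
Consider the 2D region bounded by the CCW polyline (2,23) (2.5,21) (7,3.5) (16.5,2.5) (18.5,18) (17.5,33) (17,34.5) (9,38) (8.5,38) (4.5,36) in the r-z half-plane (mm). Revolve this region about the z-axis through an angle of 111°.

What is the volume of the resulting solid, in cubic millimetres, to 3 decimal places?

Profile (r,z), 10 vertices: (2,23) (2.5,21) (7,3.5) (16.5,2.5) (18.5,18) (17.5,33) (17,34.5) (9,38) (8.5,38) (4.5,36)
edge 0: (2,23)→(2.5,21)  cross = 2·21 − 2.5·23 = -15.5000; (r_i+r_j)·cross = 4.5·-15.5000 = -69.7500
edge 1: (2.5,21)→(7,3.5)  cross = 2.5·3.5 − 7·21 = -138.2500; (r_i+r_j)·cross = 9.5·-138.2500 = -1313.3750
edge 2: (7,3.5)→(16.5,2.5)  cross = 7·2.5 − 16.5·3.5 = -40.2500; (r_i+r_j)·cross = 23.5·-40.2500 = -945.8750
edge 3: (16.5,2.5)→(18.5,18)  cross = 16.5·18 − 18.5·2.5 = 250.7500; (r_i+r_j)·cross = 35·250.7500 = 8776.2500
edge 4: (18.5,18)→(17.5,33)  cross = 18.5·33 − 17.5·18 = 295.5000; (r_i+r_j)·cross = 36·295.5000 = 10638.0000
edge 5: (17.5,33)→(17,34.5)  cross = 17.5·34.5 − 17·33 = 42.7500; (r_i+r_j)·cross = 34.5·42.7500 = 1474.8750
edge 6: (17,34.5)→(9,38)  cross = 17·38 − 9·34.5 = 335.5000; (r_i+r_j)·cross = 26·335.5000 = 8723.0000
edge 7: (9,38)→(8.5,38)  cross = 9·38 − 8.5·38 = 19.0000; (r_i+r_j)·cross = 17.5·19.0000 = 332.5000
edge 8: (8.5,38)→(4.5,36)  cross = 8.5·36 − 4.5·38 = 135.0000; (r_i+r_j)·cross = 13·135.0000 = 1755.0000
edge 9: (4.5,36)→(2,23)  cross = 4.5·23 − 2·36 = 31.5000; (r_i+r_j)·cross = 6.5·31.5000 = 204.7500
Σcross = 916.0000 → A = |Σcross|/2 = 458.0000 mm²
Σ(r_i+r_j)·cross = 29575.3750 → first moment M = |Σ|/6 = 4929.2292
R_c = M/A = 4929.2292/458.0000 = 10.7625 mm
θ = 111° = 1.937315 rad
V = θ·R_c·A = 1.937315·10.7625·458.0000 = 9549.472 mm³

Volume = 9549.472 mm³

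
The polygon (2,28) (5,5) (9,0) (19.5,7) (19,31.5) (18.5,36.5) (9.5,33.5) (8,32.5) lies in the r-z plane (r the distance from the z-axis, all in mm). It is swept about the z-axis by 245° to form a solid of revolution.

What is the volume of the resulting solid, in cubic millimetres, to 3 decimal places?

Profile (r,z), 8 vertices: (2,28) (5,5) (9,0) (19.5,7) (19,31.5) (18.5,36.5) (9.5,33.5) (8,32.5)
edge 0: (2,28)→(5,5)  cross = 2·5 − 5·28 = -130.0000; (r_i+r_j)·cross = 7·-130.0000 = -910.0000
edge 1: (5,5)→(9,0)  cross = 5·0 − 9·5 = -45.0000; (r_i+r_j)·cross = 14·-45.0000 = -630.0000
edge 2: (9,0)→(19.5,7)  cross = 9·7 − 19.5·0 = 63.0000; (r_i+r_j)·cross = 28.5·63.0000 = 1795.5000
edge 3: (19.5,7)→(19,31.5)  cross = 19.5·31.5 − 19·7 = 481.2500; (r_i+r_j)·cross = 38.5·481.2500 = 18528.1250
edge 4: (19,31.5)→(18.5,36.5)  cross = 19·36.5 − 18.5·31.5 = 110.7500; (r_i+r_j)·cross = 37.5·110.7500 = 4153.1250
edge 5: (18.5,36.5)→(9.5,33.5)  cross = 18.5·33.5 − 9.5·36.5 = 273.0000; (r_i+r_j)·cross = 28·273.0000 = 7644.0000
edge 6: (9.5,33.5)→(8,32.5)  cross = 9.5·32.5 − 8·33.5 = 40.7500; (r_i+r_j)·cross = 17.5·40.7500 = 713.1250
edge 7: (8,32.5)→(2,28)  cross = 8·28 − 2·32.5 = 159.0000; (r_i+r_j)·cross = 10·159.0000 = 1590.0000
Σcross = 952.7500 → A = |Σcross|/2 = 476.3750 mm²
Σ(r_i+r_j)·cross = 32883.8750 → first moment M = |Σ|/6 = 5480.6458
R_c = M/A = 5480.6458/476.3750 = 11.5049 mm
θ = 245° = 4.276057 rad
V = θ·R_c·A = 4.276057·11.5049·476.3750 = 23435.552 mm³

Volume = 23435.552 mm³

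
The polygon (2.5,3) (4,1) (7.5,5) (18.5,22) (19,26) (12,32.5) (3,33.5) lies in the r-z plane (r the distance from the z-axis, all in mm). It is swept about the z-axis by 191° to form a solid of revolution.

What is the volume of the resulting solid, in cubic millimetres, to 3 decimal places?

Volume = 9976.499 mm³

Profile (r,z), 7 vertices: (2.5,3) (4,1) (7.5,5) (18.5,22) (19,26) (12,32.5) (3,33.5)
edge 0: (2.5,3)→(4,1)  cross = 2.5·1 − 4·3 = -9.5000; (r_i+r_j)·cross = 6.5·-9.5000 = -61.7500
edge 1: (4,1)→(7.5,5)  cross = 4·5 − 7.5·1 = 12.5000; (r_i+r_j)·cross = 11.5·12.5000 = 143.7500
edge 2: (7.5,5)→(18.5,22)  cross = 7.5·22 − 18.5·5 = 72.5000; (r_i+r_j)·cross = 26·72.5000 = 1885.0000
edge 3: (18.5,22)→(19,26)  cross = 18.5·26 − 19·22 = 63.0000; (r_i+r_j)·cross = 37.5·63.0000 = 2362.5000
edge 4: (19,26)→(12,32.5)  cross = 19·32.5 − 12·26 = 305.5000; (r_i+r_j)·cross = 31·305.5000 = 9470.5000
edge 5: (12,32.5)→(3,33.5)  cross = 12·33.5 − 3·32.5 = 304.5000; (r_i+r_j)·cross = 15·304.5000 = 4567.5000
edge 6: (3,33.5)→(2.5,3)  cross = 3·3 − 2.5·33.5 = -74.7500; (r_i+r_j)·cross = 5.5·-74.7500 = -411.1250
Σcross = 673.7500 → A = |Σcross|/2 = 336.8750 mm²
Σ(r_i+r_j)·cross = 17956.3750 → first moment M = |Σ|/6 = 2992.7292
R_c = M/A = 2992.7292/336.8750 = 8.8838 mm
θ = 191° = 3.333579 rad
V = θ·R_c·A = 3.333579·8.8838·336.8750 = 9976.499 mm³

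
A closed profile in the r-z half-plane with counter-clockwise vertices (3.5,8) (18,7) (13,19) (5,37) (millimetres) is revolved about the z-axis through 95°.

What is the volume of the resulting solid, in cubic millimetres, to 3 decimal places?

Profile (r,z), 4 vertices: (3.5,8) (18,7) (13,19) (5,37)
edge 0: (3.5,8)→(18,7)  cross = 3.5·7 − 18·8 = -119.5000; (r_i+r_j)·cross = 21.5·-119.5000 = -2569.2500
edge 1: (18,7)→(13,19)  cross = 18·19 − 13·7 = 251.0000; (r_i+r_j)·cross = 31·251.0000 = 7781.0000
edge 2: (13,19)→(5,37)  cross = 13·37 − 5·19 = 386.0000; (r_i+r_j)·cross = 18·386.0000 = 6948.0000
edge 3: (5,37)→(3.5,8)  cross = 5·8 − 3.5·37 = -89.5000; (r_i+r_j)·cross = 8.5·-89.5000 = -760.7500
Σcross = 428.0000 → A = |Σcross|/2 = 214.0000 mm²
Σ(r_i+r_j)·cross = 11399.0000 → first moment M = |Σ|/6 = 1899.8333
R_c = M/A = 1899.8333/214.0000 = 8.8777 mm
θ = 95° = 1.658063 rad
V = θ·R_c·A = 1.658063·8.8777·214.0000 = 3150.043 mm³

Volume = 3150.043 mm³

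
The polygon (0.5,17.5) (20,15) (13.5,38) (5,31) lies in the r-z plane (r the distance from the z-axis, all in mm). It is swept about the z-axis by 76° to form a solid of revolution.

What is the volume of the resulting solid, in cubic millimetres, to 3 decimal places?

Profile (r,z), 4 vertices: (0.5,17.5) (20,15) (13.5,38) (5,31)
edge 0: (0.5,17.5)→(20,15)  cross = 0.5·15 − 20·17.5 = -342.5000; (r_i+r_j)·cross = 20.5·-342.5000 = -7021.2500
edge 1: (20,15)→(13.5,38)  cross = 20·38 − 13.5·15 = 557.5000; (r_i+r_j)·cross = 33.5·557.5000 = 18676.2500
edge 2: (13.5,38)→(5,31)  cross = 13.5·31 − 5·38 = 228.5000; (r_i+r_j)·cross = 18.5·228.5000 = 4227.2500
edge 3: (5,31)→(0.5,17.5)  cross = 5·17.5 − 0.5·31 = 72.0000; (r_i+r_j)·cross = 5.5·72.0000 = 396.0000
Σcross = 515.5000 → A = |Σcross|/2 = 257.7500 mm²
Σ(r_i+r_j)·cross = 16278.2500 → first moment M = |Σ|/6 = 2713.0417
R_c = M/A = 2713.0417/257.7500 = 10.5259 mm
θ = 76° = 1.326450 rad
V = θ·R_c·A = 1.326450·10.5259·257.7500 = 3598.715 mm³

Volume = 3598.715 mm³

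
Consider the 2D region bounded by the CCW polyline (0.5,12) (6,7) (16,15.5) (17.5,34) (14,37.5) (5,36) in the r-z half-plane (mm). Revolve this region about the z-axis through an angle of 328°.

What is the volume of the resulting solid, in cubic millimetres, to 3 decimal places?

Profile (r,z), 6 vertices: (0.5,12) (6,7) (16,15.5) (17.5,34) (14,37.5) (5,36)
edge 0: (0.5,12)→(6,7)  cross = 0.5·7 − 6·12 = -68.5000; (r_i+r_j)·cross = 6.5·-68.5000 = -445.2500
edge 1: (6,7)→(16,15.5)  cross = 6·15.5 − 16·7 = -19.0000; (r_i+r_j)·cross = 22·-19.0000 = -418.0000
edge 2: (16,15.5)→(17.5,34)  cross = 16·34 − 17.5·15.5 = 272.7500; (r_i+r_j)·cross = 33.5·272.7500 = 9137.1250
edge 3: (17.5,34)→(14,37.5)  cross = 17.5·37.5 − 14·34 = 180.2500; (r_i+r_j)·cross = 31.5·180.2500 = 5677.8750
edge 4: (14,37.5)→(5,36)  cross = 14·36 − 5·37.5 = 316.5000; (r_i+r_j)·cross = 19·316.5000 = 6013.5000
edge 5: (5,36)→(0.5,12)  cross = 5·12 − 0.5·36 = 42.0000; (r_i+r_j)·cross = 5.5·42.0000 = 231.0000
Σcross = 724.0000 → A = |Σcross|/2 = 362.0000 mm²
Σ(r_i+r_j)·cross = 20196.2500 → first moment M = |Σ|/6 = 3366.0417
R_c = M/A = 3366.0417/362.0000 = 9.2985 mm
θ = 328° = 5.724680 rad
V = θ·R_c·A = 5.724680·9.2985·362.0000 = 19269.511 mm³

Volume = 19269.511 mm³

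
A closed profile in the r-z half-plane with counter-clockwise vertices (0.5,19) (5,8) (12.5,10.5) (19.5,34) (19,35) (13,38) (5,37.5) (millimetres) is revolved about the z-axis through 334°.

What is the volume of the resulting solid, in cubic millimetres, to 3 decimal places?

Profile (r,z), 7 vertices: (0.5,19) (5,8) (12.5,10.5) (19.5,34) (19,35) (13,38) (5,37.5)
edge 0: (0.5,19)→(5,8)  cross = 0.5·8 − 5·19 = -91.0000; (r_i+r_j)·cross = 5.5·-91.0000 = -500.5000
edge 1: (5,8)→(12.5,10.5)  cross = 5·10.5 − 12.5·8 = -47.5000; (r_i+r_j)·cross = 17.5·-47.5000 = -831.2500
edge 2: (12.5,10.5)→(19.5,34)  cross = 12.5·34 − 19.5·10.5 = 220.2500; (r_i+r_j)·cross = 32·220.2500 = 7048.0000
edge 3: (19.5,34)→(19,35)  cross = 19.5·35 − 19·34 = 36.5000; (r_i+r_j)·cross = 38.5·36.5000 = 1405.2500
edge 4: (19,35)→(13,38)  cross = 19·38 − 13·35 = 267.0000; (r_i+r_j)·cross = 32·267.0000 = 8544.0000
edge 5: (13,38)→(5,37.5)  cross = 13·37.5 − 5·38 = 297.5000; (r_i+r_j)·cross = 18·297.5000 = 5355.0000
edge 6: (5,37.5)→(0.5,19)  cross = 5·19 − 0.5·37.5 = 76.2500; (r_i+r_j)·cross = 5.5·76.2500 = 419.3750
Σcross = 759.0000 → A = |Σcross|/2 = 379.5000 mm²
Σ(r_i+r_j)·cross = 21439.8750 → first moment M = |Σ|/6 = 3573.3125
R_c = M/A = 3573.3125/379.5000 = 9.4158 mm
θ = 334° = 5.829400 rad
V = θ·R_c·A = 5.829400·9.4158·379.5000 = 20830.267 mm³

Volume = 20830.267 mm³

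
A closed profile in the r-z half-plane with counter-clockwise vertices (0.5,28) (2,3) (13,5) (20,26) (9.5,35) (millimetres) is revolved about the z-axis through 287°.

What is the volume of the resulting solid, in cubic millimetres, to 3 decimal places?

Profile (r,z), 5 vertices: (0.5,28) (2,3) (13,5) (20,26) (9.5,35)
edge 0: (0.5,28)→(2,3)  cross = 0.5·3 − 2·28 = -54.5000; (r_i+r_j)·cross = 2.5·-54.5000 = -136.2500
edge 1: (2,3)→(13,5)  cross = 2·5 − 13·3 = -29.0000; (r_i+r_j)·cross = 15·-29.0000 = -435.0000
edge 2: (13,5)→(20,26)  cross = 13·26 − 20·5 = 238.0000; (r_i+r_j)·cross = 33·238.0000 = 7854.0000
edge 3: (20,26)→(9.5,35)  cross = 20·35 − 9.5·26 = 453.0000; (r_i+r_j)·cross = 29.5·453.0000 = 13363.5000
edge 4: (9.5,35)→(0.5,28)  cross = 9.5·28 − 0.5·35 = 248.5000; (r_i+r_j)·cross = 10·248.5000 = 2485.0000
Σcross = 856.0000 → A = |Σcross|/2 = 428.0000 mm²
Σ(r_i+r_j)·cross = 23131.2500 → first moment M = |Σ|/6 = 3855.2083
R_c = M/A = 3855.2083/428.0000 = 9.0075 mm
θ = 287° = 5.009095 rad
V = θ·R_c·A = 5.009095·9.0075·428.0000 = 19311.105 mm³

Volume = 19311.105 mm³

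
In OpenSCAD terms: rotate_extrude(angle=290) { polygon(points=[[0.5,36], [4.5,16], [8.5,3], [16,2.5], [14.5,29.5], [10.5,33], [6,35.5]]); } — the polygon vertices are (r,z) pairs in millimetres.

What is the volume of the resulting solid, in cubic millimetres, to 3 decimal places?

Volume = 15743.866 mm³

Profile (r,z), 7 vertices: (0.5,36) (4.5,16) (8.5,3) (16,2.5) (14.5,29.5) (10.5,33) (6,35.5)
edge 0: (0.5,36)→(4.5,16)  cross = 0.5·16 − 4.5·36 = -154.0000; (r_i+r_j)·cross = 5·-154.0000 = -770.0000
edge 1: (4.5,16)→(8.5,3)  cross = 4.5·3 − 8.5·16 = -122.5000; (r_i+r_j)·cross = 13·-122.5000 = -1592.5000
edge 2: (8.5,3)→(16,2.5)  cross = 8.5·2.5 − 16·3 = -26.7500; (r_i+r_j)·cross = 24.5·-26.7500 = -655.3750
edge 3: (16,2.5)→(14.5,29.5)  cross = 16·29.5 − 14.5·2.5 = 435.7500; (r_i+r_j)·cross = 30.5·435.7500 = 13290.3750
edge 4: (14.5,29.5)→(10.5,33)  cross = 14.5·33 − 10.5·29.5 = 168.7500; (r_i+r_j)·cross = 25·168.7500 = 4218.7500
edge 5: (10.5,33)→(6,35.5)  cross = 10.5·35.5 − 6·33 = 174.7500; (r_i+r_j)·cross = 16.5·174.7500 = 2883.3750
edge 6: (6,35.5)→(0.5,36)  cross = 6·36 − 0.5·35.5 = 198.2500; (r_i+r_j)·cross = 6.5·198.2500 = 1288.6250
Σcross = 674.2500 → A = |Σcross|/2 = 337.1250 mm²
Σ(r_i+r_j)·cross = 18663.2500 → first moment M = |Σ|/6 = 3110.5417
R_c = M/A = 3110.5417/337.1250 = 9.2267 mm
θ = 290° = 5.061455 rad
V = θ·R_c·A = 5.061455·9.2267·337.1250 = 15743.866 mm³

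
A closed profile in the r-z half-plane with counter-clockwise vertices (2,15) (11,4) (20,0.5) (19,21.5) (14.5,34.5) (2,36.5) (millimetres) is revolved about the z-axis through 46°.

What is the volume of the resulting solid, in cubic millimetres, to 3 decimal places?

Profile (r,z), 6 vertices: (2,15) (11,4) (20,0.5) (19,21.5) (14.5,34.5) (2,36.5)
edge 0: (2,15)→(11,4)  cross = 2·4 − 11·15 = -157.0000; (r_i+r_j)·cross = 13·-157.0000 = -2041.0000
edge 1: (11,4)→(20,0.5)  cross = 11·0.5 − 20·4 = -74.5000; (r_i+r_j)·cross = 31·-74.5000 = -2309.5000
edge 2: (20,0.5)→(19,21.5)  cross = 20·21.5 − 19·0.5 = 420.5000; (r_i+r_j)·cross = 39·420.5000 = 16399.5000
edge 3: (19,21.5)→(14.5,34.5)  cross = 19·34.5 − 14.5·21.5 = 343.7500; (r_i+r_j)·cross = 33.5·343.7500 = 11515.6250
edge 4: (14.5,34.5)→(2,36.5)  cross = 14.5·36.5 − 2·34.5 = 460.2500; (r_i+r_j)·cross = 16.5·460.2500 = 7594.1250
edge 5: (2,36.5)→(2,15)  cross = 2·15 − 2·36.5 = -43.0000; (r_i+r_j)·cross = 4·-43.0000 = -172.0000
Σcross = 950.0000 → A = |Σcross|/2 = 475.0000 mm²
Σ(r_i+r_j)·cross = 30986.7500 → first moment M = |Σ|/6 = 5164.4583
R_c = M/A = 5164.4583/475.0000 = 10.8725 mm
θ = 46° = 0.802851 rad
V = θ·R_c·A = 0.802851·10.8725·475.0000 = 4146.293 mm³

Volume = 4146.293 mm³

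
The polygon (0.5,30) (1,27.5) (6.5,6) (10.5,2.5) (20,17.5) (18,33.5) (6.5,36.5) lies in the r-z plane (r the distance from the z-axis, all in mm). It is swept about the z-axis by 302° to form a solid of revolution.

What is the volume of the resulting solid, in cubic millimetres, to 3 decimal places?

Volume = 24117.416 mm³

Profile (r,z), 7 vertices: (0.5,30) (1,27.5) (6.5,6) (10.5,2.5) (20,17.5) (18,33.5) (6.5,36.5)
edge 0: (0.5,30)→(1,27.5)  cross = 0.5·27.5 − 1·30 = -16.2500; (r_i+r_j)·cross = 1.5·-16.2500 = -24.3750
edge 1: (1,27.5)→(6.5,6)  cross = 1·6 − 6.5·27.5 = -172.7500; (r_i+r_j)·cross = 7.5·-172.7500 = -1295.6250
edge 2: (6.5,6)→(10.5,2.5)  cross = 6.5·2.5 − 10.5·6 = -46.7500; (r_i+r_j)·cross = 17·-46.7500 = -794.7500
edge 3: (10.5,2.5)→(20,17.5)  cross = 10.5·17.5 − 20·2.5 = 133.7500; (r_i+r_j)·cross = 30.5·133.7500 = 4079.3750
edge 4: (20,17.5)→(18,33.5)  cross = 20·33.5 − 18·17.5 = 355.0000; (r_i+r_j)·cross = 38·355.0000 = 13490.0000
edge 5: (18,33.5)→(6.5,36.5)  cross = 18·36.5 − 6.5·33.5 = 439.2500; (r_i+r_j)·cross = 24.5·439.2500 = 10761.6250
edge 6: (6.5,36.5)→(0.5,30)  cross = 6.5·30 − 0.5·36.5 = 176.7500; (r_i+r_j)·cross = 7·176.7500 = 1237.2500
Σcross = 869.0000 → A = |Σcross|/2 = 434.5000 mm²
Σ(r_i+r_j)·cross = 27453.5000 → first moment M = |Σ|/6 = 4575.5833
R_c = M/A = 4575.5833/434.5000 = 10.5307 mm
θ = 302° = 5.270894 rad
V = θ·R_c·A = 5.270894·10.5307·434.5000 = 24117.416 mm³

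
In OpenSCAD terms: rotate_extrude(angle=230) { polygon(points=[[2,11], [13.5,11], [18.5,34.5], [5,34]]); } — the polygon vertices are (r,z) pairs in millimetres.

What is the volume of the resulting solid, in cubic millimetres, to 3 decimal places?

Profile (r,z), 4 vertices: (2,11) (13.5,11) (18.5,34.5) (5,34)
edge 0: (2,11)→(13.5,11)  cross = 2·11 − 13.5·11 = -126.5000; (r_i+r_j)·cross = 15.5·-126.5000 = -1960.7500
edge 1: (13.5,11)→(18.5,34.5)  cross = 13.5·34.5 − 18.5·11 = 262.2500; (r_i+r_j)·cross = 32·262.2500 = 8392.0000
edge 2: (18.5,34.5)→(5,34)  cross = 18.5·34 − 5·34.5 = 456.5000; (r_i+r_j)·cross = 23.5·456.5000 = 10727.7500
edge 3: (5,34)→(2,11)  cross = 5·11 − 2·34 = -13.0000; (r_i+r_j)·cross = 7·-13.0000 = -91.0000
Σcross = 579.2500 → A = |Σcross|/2 = 289.6250 mm²
Σ(r_i+r_j)·cross = 17068.0000 → first moment M = |Σ|/6 = 2844.6667
R_c = M/A = 2844.6667/289.6250 = 9.8219 mm
θ = 230° = 4.014257 rad
V = θ·R_c·A = 4.014257·9.8219·289.6250 = 11419.224 mm³

Volume = 11419.224 mm³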